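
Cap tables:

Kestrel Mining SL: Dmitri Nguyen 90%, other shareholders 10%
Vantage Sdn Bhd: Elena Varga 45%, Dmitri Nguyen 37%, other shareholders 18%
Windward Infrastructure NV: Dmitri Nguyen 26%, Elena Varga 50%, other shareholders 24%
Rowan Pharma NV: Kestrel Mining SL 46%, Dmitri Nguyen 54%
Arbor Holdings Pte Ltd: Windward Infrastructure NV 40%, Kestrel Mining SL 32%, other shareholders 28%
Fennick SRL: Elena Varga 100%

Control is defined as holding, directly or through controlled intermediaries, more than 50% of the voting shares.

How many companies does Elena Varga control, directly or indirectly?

1

Elena holds 100% of Fennick, so Elena controls Fennick.
No other company's threshold is met.
Elena controls 1 company.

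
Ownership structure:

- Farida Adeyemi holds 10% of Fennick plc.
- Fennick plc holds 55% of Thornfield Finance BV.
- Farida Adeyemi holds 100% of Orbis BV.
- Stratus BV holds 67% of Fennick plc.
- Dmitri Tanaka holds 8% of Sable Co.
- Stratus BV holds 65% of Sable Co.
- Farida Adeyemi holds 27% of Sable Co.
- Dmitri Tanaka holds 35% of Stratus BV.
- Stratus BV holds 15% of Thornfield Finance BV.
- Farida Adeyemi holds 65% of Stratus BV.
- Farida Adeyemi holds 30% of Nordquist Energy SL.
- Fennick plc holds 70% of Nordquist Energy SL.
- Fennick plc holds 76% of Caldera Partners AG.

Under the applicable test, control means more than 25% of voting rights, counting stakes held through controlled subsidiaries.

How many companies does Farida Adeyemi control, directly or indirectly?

Farida holds 65% of Stratus, so Farida controls Stratus.
Farida and Stratus together hold 27% + 65% = 92% of Sable, so Farida controls Sable.
Stratus and Farida together hold 67% + 10% = 77% of Fennick, so Farida controls Fennick.
Fennick and Farida together hold 70% + 30% = 100% of Nordquist, so Farida controls Nordquist.
Fennick holds 76% of Caldera, so Farida controls Caldera.
Farida holds 100% of Orbis, so Farida controls Orbis.
Stratus and Fennick together hold 15% + 55% = 70% of Thornfield, so Farida controls Thornfield.
Farida controls 7 companies.

7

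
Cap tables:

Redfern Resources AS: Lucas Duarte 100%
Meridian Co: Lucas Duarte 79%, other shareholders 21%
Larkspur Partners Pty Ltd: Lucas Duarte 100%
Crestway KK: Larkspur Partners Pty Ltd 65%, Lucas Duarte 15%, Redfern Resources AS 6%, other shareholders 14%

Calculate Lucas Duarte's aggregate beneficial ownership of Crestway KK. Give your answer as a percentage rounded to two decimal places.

86.00%

Lucas reaches Crestway along 3 paths.
Via Larkspur: 100% × 65% = 65%.
Direct stake: 15% = 15%.
Via Redfern: 100% × 6% = 6%.
Total: 65% + 15% + 6% = 86%.
Rounded: 86.00%.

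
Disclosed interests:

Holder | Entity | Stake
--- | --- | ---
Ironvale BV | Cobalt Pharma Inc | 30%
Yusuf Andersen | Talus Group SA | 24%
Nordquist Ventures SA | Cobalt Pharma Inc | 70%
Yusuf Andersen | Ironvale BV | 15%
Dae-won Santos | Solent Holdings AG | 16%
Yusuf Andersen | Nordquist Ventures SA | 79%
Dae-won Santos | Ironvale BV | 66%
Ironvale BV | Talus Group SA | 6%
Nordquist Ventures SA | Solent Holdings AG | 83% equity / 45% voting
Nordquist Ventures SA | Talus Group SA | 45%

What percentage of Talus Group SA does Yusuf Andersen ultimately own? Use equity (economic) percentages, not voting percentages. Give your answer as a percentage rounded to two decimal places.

60.45%

Yusuf reaches Talus along 3 paths.
Via Ironvale: 15% × 6% = 0.9%.
Via Nordquist: 79% × 45% = 35.55%.
Direct stake: 24% = 24%.
Total: 0.9% + 35.55% + 24% = 60.45%.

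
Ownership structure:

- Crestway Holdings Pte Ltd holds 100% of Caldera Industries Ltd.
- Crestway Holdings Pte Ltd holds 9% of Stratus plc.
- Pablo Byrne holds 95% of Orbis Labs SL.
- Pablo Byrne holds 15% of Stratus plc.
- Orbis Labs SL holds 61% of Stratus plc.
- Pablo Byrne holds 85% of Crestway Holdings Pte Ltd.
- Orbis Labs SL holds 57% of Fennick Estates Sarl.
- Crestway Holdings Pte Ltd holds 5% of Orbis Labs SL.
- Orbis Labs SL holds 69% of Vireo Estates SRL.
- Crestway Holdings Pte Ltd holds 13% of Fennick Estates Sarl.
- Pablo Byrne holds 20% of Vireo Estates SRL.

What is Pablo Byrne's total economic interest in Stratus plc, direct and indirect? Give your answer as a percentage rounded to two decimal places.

Pablo reaches Stratus along 4 paths.
Direct stake: 15% = 15%.
Via Crestway: 85% × 9% = 7.65%.
Via Orbis: 95% × 61% = 57.95%.
Via Crestway → Orbis: 85% × 5% × 61% = 2.5925%.
Total: 15% + 7.65% + 57.95% + 2.5925% = 83.1925%.
Rounded: 83.19%.

83.19%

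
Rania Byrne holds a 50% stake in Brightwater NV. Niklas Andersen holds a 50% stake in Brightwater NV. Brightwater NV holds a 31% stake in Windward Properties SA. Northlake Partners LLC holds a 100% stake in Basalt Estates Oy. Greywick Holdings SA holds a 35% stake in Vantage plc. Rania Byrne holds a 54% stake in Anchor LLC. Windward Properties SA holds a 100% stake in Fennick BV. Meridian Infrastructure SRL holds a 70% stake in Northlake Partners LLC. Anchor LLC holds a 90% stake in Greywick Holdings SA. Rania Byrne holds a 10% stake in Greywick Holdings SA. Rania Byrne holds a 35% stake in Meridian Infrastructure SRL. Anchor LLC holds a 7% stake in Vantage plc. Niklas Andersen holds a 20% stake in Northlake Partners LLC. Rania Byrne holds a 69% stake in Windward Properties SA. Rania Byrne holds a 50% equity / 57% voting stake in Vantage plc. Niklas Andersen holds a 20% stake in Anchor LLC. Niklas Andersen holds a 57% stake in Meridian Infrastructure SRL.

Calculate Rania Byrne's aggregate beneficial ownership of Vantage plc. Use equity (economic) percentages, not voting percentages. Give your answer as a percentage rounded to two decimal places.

Rania reaches Vantage along 4 paths.
Via Greywick: 10% × 35% = 3.5%.
Via Anchor → Greywick: 54% × 90% × 35% = 17.01%.
Direct stake: 50% = 50%.
Via Anchor: 54% × 7% = 3.78%.
Total: 3.5% + 17.01% + 50% + 3.78% = 74.29%.

74.29%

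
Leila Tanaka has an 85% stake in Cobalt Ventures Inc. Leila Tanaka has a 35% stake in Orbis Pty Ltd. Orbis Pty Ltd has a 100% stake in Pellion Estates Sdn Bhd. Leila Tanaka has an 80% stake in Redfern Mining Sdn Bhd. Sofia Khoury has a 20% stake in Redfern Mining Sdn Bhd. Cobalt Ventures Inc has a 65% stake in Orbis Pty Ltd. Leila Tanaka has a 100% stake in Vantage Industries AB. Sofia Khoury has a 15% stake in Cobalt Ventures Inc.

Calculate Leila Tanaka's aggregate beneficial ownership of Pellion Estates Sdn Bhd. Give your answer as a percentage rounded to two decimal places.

Leila reaches Pellion along 2 paths.
Via Orbis: 35% × 100% = 35%.
Via Cobalt → Orbis: 85% × 65% × 100% = 55.25%.
Total: 35% + 55.25% = 90.25%.

90.25%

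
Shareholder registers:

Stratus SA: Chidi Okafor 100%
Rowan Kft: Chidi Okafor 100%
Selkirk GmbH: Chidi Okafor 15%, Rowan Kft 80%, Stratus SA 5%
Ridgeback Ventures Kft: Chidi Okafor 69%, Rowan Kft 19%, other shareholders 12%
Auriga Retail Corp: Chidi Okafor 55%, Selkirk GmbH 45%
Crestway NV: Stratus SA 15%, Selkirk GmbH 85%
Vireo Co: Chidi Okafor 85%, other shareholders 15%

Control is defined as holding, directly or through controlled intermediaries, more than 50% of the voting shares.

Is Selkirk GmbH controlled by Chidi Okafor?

Yes

Chidi holds 100% of Rowan, so Chidi controls Rowan.
Chidi holds 100% of Stratus, so Chidi controls Stratus.
Chidi and Rowan and Stratus together hold 15% + 80% + 5% = 100% of Selkirk, so Chidi controls Selkirk.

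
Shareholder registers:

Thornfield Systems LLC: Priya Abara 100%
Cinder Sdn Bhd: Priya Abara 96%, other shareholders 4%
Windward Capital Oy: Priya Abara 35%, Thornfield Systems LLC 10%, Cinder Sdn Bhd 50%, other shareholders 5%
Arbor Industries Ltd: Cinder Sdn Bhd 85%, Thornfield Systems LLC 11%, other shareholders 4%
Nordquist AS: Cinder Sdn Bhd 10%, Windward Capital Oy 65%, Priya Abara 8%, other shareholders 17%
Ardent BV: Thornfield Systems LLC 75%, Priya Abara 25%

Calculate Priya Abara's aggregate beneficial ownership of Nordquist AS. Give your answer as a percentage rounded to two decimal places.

78.05%

Priya reaches Nordquist along 5 paths.
Via Cinder: 96% × 10% = 9.6%.
Via Windward: 35% × 65% = 22.75%.
Via Thornfield → Windward: 100% × 10% × 65% = 6.5%.
Via Cinder → Windward: 96% × 50% × 65% = 31.2%.
Direct stake: 8% = 8%.
Total: 9.6% + 22.75% + 6.5% + 31.2% + 8% = 78.05%.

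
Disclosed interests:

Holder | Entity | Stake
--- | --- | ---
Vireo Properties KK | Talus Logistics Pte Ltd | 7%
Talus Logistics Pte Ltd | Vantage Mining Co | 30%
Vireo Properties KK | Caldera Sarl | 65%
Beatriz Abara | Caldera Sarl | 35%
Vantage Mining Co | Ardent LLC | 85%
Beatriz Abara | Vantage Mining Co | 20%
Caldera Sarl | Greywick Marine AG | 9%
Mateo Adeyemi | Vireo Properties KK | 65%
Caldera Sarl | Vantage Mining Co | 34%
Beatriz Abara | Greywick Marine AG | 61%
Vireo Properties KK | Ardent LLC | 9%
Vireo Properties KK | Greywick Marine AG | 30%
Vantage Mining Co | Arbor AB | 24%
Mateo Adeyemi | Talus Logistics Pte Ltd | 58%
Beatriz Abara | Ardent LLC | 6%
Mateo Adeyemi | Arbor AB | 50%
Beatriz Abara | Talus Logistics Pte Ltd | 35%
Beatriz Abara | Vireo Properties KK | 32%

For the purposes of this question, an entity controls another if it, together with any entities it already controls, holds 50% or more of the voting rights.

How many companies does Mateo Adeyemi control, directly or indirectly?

6

Mateo holds 65% of Vireo, so Mateo controls Vireo.
Vireo and Mateo together hold 7% + 58% = 65% of Talus, so Mateo controls Talus.
Vireo holds 65% of Caldera, so Mateo controls Caldera.
Talus and Caldera together hold 30% + 34% = 64% of Vantage, so Mateo controls Vantage.
Vireo and Vantage together hold 9% + 85% = 94% of Ardent, so Mateo controls Ardent.
Vantage and Mateo together hold 24% + 50% = 74% of Arbor, so Mateo controls Arbor.
No other company's threshold is met.
Mateo controls 6 companies.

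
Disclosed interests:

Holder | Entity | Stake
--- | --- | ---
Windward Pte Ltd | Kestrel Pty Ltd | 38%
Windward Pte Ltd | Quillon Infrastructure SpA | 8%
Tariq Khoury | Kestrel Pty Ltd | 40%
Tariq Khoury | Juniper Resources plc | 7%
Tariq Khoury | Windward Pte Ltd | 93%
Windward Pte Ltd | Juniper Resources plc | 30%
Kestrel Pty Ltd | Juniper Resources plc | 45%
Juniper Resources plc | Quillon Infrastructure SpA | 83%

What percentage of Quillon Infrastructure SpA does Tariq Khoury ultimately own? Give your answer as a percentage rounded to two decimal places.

Tariq reaches Quillon along 5 paths.
Via Juniper: 7% × 83% = 5.81%.
Via Windward → Juniper: 93% × 30% × 83% = 23.157%.
Via Kestrel → Juniper: 40% × 45% × 83% = 14.94%.
Via Windward → Kestrel → Juniper: 93% × 38% × 45% × 83% = 13.19949%.
Via Windward: 93% × 8% = 7.44%.
Total: 5.81% + 23.157% + 14.94% + 13.19949% + 7.44% = 64.54649%.
Rounded: 64.55%.

64.55%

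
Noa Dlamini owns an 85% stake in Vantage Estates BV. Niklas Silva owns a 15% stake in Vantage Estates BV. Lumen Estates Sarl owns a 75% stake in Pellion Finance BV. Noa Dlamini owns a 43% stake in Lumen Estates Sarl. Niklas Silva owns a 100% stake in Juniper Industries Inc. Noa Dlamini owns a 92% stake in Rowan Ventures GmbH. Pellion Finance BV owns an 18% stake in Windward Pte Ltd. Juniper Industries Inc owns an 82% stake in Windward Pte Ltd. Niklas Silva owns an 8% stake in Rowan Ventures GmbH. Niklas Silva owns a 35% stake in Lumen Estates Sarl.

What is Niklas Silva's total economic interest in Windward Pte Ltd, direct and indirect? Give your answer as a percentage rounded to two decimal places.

86.73%

Niklas reaches Windward along 2 paths.
Via Lumen → Pellion: 35% × 75% × 18% = 4.725%.
Via Juniper: 100% × 82% = 82%.
Total: 4.725% + 82% = 86.725%.
Rounded: 86.73%.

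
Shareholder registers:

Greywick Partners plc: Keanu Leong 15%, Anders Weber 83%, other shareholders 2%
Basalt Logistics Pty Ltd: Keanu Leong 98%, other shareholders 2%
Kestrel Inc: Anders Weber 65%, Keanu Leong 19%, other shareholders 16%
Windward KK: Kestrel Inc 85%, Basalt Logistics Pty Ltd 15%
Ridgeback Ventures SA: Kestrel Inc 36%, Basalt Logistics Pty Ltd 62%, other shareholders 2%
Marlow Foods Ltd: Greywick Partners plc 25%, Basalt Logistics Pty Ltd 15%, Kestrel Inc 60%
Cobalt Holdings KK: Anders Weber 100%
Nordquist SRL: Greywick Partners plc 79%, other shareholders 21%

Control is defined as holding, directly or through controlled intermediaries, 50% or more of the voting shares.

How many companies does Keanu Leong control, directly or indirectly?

Keanu holds 98% of Basalt, so Keanu controls Basalt.
Basalt holds 62% of Ridgeback, so Keanu controls Ridgeback.
No other company's threshold is met.
Keanu controls 2 companies.

2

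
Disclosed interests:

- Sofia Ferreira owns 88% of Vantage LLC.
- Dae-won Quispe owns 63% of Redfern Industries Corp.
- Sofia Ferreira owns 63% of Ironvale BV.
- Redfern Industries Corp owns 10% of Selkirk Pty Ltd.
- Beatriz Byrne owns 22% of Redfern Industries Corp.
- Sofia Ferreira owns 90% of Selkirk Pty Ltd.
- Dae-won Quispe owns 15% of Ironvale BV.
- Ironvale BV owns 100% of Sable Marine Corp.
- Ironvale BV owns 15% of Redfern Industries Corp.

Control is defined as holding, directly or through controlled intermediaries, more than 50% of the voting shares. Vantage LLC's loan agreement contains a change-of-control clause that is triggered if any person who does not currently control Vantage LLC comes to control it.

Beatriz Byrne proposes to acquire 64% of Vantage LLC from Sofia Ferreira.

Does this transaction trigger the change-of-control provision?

The purchase adds only to Beatriz's holdings (Sofia's stake shrinks), so Beatriz is the only person who could newly come to control Vantage.
Beatriz's largest direct stake is 22% in Redfern, which does not meet the threshold, so Beatriz controls no company.
Neither Beatriz nor any entity Beatriz controls holds any voting interest in Vantage.
So before the transaction, Beatriz does not control Vantage.
After the purchase, Beatriz holds 64% of Vantage directly, and Sofia's stake falls to 24%.
Beatriz holds 64% of Vantage, so Beatriz controls Vantage.
Beatriz did not control Vantage before and does after, so the clause is triggered.

Yes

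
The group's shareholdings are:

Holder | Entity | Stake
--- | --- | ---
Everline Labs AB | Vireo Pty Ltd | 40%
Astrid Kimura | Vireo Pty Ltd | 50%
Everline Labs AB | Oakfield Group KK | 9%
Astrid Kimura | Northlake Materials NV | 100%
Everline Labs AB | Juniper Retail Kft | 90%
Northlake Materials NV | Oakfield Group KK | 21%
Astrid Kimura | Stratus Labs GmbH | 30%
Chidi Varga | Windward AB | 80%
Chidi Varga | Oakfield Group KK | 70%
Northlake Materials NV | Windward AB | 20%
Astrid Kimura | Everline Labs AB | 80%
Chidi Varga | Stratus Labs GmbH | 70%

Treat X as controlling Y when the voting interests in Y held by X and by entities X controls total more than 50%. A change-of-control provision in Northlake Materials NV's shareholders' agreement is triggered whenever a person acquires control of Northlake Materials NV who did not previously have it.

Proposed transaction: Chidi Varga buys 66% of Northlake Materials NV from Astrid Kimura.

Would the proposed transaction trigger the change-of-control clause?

Yes

The purchase adds only to Chidi's holdings (Astrid's stake shrinks), so Chidi is the only person who could newly come to control Northlake.
Chidi holds 70% of Stratus, so Chidi controls Stratus.
Chidi holds 80% of Windward, so Chidi controls Windward.
Chidi holds 70% of Oakfield, so Chidi controls Oakfield.
Neither Chidi nor any entity Chidi controls holds any voting interest in Northlake.
So before the transaction, Chidi does not control Northlake.
After the purchase, Chidi holds 66% of Northlake directly, and Astrid's stake falls to 34%.
Chidi holds 66% of Northlake, so Chidi controls Northlake.
Chidi did not control Northlake before and does after, so the clause is triggered.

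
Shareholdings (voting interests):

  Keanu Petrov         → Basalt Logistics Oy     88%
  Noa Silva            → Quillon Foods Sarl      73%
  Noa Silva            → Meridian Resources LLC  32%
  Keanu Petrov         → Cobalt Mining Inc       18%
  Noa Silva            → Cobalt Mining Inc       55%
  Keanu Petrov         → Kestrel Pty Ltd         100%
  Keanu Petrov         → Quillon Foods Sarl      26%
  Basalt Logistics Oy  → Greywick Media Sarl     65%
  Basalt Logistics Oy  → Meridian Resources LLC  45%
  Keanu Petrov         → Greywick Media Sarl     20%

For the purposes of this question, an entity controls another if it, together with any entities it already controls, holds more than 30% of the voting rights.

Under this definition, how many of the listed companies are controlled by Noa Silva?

3

Noa holds 55% of Cobalt, so Noa controls Cobalt.
Noa holds 32% of Meridian, so Noa controls Meridian.
Noa holds 73% of Quillon, so Noa controls Quillon.
No other company's threshold is met.
Noa controls 3 companies.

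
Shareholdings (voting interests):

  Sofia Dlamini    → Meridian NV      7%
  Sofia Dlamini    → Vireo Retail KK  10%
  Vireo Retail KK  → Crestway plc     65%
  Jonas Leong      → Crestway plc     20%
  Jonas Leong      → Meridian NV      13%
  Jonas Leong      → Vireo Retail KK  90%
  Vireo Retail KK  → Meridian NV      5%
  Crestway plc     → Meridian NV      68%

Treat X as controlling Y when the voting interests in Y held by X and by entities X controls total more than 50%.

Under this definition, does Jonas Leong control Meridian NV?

Jonas holds 90% of Vireo, so Jonas controls Vireo.
Vireo and Jonas together hold 65% + 20% = 85% of Crestway, so Jonas controls Crestway.
Jonas and Crestway and Vireo together hold 13% + 68% + 5% = 86% of Meridian, so Jonas controls Meridian.

Yes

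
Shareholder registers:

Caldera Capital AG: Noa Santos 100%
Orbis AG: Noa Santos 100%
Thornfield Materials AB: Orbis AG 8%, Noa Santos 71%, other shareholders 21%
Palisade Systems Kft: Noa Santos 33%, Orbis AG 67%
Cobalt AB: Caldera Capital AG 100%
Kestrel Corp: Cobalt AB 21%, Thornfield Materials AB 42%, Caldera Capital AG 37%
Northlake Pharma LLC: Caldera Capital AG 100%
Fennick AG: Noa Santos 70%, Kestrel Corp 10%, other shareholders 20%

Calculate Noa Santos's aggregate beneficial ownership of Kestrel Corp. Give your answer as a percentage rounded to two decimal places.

91.18%

Noa reaches Kestrel along 4 paths.
Via Caldera → Cobalt: 100% × 100% × 21% = 21%.
Via Orbis → Thornfield: 100% × 8% × 42% = 3.36%.
Via Thornfield: 71% × 42% = 29.82%.
Via Caldera: 100% × 37% = 37%.
Total: 21% + 3.36% + 29.82% + 37% = 91.18%.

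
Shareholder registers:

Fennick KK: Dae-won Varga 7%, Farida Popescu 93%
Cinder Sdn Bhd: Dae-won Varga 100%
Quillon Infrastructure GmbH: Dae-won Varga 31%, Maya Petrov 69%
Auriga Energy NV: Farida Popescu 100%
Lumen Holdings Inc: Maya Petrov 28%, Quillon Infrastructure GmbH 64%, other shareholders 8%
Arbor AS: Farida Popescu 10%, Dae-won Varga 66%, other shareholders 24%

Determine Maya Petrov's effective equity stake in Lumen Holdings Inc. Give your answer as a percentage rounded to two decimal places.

72.16%

Maya reaches Lumen along 2 paths.
Direct stake: 28% = 28%.
Via Quillon: 69% × 64% = 44.16%.
Total: 28% + 44.16% = 72.16%.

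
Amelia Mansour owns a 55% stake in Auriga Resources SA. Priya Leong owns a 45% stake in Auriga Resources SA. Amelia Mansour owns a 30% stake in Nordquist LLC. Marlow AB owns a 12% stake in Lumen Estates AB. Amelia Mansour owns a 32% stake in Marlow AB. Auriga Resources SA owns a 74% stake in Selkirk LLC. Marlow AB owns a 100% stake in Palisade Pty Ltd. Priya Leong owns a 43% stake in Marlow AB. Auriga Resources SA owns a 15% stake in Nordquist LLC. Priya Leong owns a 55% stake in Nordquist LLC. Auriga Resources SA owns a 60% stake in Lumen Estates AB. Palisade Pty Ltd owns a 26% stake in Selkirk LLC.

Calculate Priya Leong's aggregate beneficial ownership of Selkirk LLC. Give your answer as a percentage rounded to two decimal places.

Priya reaches Selkirk along 2 paths.
Via Auriga: 45% × 74% = 33.3%.
Via Marlow → Palisade: 43% × 100% × 26% = 11.18%.
Total: 33.3% + 11.18% = 44.48%.

44.48%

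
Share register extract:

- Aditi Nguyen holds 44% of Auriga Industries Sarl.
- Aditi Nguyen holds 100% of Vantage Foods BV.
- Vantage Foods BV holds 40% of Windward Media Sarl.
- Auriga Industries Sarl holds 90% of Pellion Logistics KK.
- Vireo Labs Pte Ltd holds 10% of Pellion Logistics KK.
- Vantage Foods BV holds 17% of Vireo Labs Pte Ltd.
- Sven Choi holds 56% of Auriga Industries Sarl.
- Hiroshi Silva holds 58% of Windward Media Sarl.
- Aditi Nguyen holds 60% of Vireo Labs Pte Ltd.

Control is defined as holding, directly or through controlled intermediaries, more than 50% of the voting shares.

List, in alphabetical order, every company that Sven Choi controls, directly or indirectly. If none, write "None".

Sven holds 56% of Auriga, so Sven controls Auriga.
Auriga holds 90% of Pellion, so Sven controls Pellion.
No other company's threshold is met.

Auriga Industries Sarl, Pellion Logistics KK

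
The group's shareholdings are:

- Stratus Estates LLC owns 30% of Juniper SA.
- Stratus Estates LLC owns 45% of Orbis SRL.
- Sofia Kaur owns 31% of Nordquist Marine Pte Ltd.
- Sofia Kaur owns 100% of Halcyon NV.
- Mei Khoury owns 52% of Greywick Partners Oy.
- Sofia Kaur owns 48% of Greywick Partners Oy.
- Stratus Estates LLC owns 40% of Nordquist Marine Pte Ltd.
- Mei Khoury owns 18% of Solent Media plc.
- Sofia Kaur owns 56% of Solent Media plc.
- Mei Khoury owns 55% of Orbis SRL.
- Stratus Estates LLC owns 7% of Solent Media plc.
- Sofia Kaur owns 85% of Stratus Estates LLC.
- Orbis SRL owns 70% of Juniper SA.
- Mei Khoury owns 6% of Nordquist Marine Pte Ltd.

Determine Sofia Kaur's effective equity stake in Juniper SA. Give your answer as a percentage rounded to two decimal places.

Sofia reaches Juniper along 2 paths.
Via Stratus → Orbis: 85% × 45% × 70% = 26.775%.
Via Stratus: 85% × 30% = 25.5%.
Total: 26.775% + 25.5% = 52.275%.
Rounded: 52.28%.

52.28%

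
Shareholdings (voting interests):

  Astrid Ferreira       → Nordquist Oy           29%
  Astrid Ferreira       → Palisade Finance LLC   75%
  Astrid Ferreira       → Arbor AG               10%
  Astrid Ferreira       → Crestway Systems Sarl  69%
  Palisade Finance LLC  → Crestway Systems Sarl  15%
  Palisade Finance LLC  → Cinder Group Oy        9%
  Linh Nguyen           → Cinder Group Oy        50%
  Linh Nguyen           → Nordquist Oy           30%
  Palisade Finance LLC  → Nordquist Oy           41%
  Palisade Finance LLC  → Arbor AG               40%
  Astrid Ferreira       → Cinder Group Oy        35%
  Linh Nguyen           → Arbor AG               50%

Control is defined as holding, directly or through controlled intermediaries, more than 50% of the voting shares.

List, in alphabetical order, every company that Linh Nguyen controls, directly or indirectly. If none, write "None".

Linh's largest direct stake is 50% in Arbor, which does not meet the threshold.

None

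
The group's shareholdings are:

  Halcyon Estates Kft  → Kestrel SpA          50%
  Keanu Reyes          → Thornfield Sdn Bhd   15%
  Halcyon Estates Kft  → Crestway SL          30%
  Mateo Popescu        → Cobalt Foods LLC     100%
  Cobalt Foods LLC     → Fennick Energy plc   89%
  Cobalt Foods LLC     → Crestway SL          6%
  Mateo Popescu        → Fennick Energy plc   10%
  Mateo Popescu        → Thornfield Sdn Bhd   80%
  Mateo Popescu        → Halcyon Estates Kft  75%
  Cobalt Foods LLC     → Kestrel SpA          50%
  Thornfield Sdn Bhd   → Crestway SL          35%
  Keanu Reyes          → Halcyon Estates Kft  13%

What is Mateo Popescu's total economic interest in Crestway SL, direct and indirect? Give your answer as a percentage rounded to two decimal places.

56.50%

Mateo reaches Crestway along 3 paths.
Via Thornfield: 80% × 35% = 28%.
Via Halcyon: 75% × 30% = 22.5%.
Via Cobalt: 100% × 6% = 6%.
Total: 28% + 22.5% + 6% = 56.5%.
Rounded: 56.50%.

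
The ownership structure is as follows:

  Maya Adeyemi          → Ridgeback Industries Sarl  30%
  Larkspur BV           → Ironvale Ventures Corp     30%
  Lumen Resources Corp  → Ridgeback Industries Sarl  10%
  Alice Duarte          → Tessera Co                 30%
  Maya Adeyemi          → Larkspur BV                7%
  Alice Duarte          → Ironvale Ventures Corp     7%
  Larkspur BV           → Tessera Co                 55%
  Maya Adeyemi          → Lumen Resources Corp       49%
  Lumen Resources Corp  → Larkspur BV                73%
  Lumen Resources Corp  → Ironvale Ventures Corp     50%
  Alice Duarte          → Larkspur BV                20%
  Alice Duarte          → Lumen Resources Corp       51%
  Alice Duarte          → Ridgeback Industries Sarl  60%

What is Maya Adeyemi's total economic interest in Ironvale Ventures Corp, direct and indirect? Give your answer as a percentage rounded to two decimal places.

Maya reaches Ironvale along 3 paths.
Via Lumen: 49% × 50% = 24.5%.
Via Lumen → Larkspur: 49% × 73% × 30% = 10.731%.
Via Larkspur: 7% × 30% = 2.1%.
Total: 24.5% + 10.731% + 2.1% = 37.331%.
Rounded: 37.33%.

37.33%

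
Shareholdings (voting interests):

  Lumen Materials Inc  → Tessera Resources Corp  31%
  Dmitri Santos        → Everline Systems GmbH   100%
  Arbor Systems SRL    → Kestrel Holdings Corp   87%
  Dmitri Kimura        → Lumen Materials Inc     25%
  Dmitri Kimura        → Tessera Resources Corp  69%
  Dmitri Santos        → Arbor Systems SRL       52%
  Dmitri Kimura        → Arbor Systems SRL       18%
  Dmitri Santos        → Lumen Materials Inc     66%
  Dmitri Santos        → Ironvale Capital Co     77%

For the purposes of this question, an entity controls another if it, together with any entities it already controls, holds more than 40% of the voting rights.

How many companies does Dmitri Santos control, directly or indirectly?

Dmitri Santos holds 66% of Lumen, so Dmitri Santos controls Lumen.
Dmitri Santos holds 100% of Everline, so Dmitri Santos controls Everline.
Dmitri Santos holds 52% of Arbor, so Dmitri Santos controls Arbor.
Arbor holds 87% of Kestrel, so Dmitri Santos controls Kestrel.
Dmitri Santos holds 77% of Ironvale, so Dmitri Santos controls Ironvale.
No other company's threshold is met.
Dmitri Santos controls 5 companies.

5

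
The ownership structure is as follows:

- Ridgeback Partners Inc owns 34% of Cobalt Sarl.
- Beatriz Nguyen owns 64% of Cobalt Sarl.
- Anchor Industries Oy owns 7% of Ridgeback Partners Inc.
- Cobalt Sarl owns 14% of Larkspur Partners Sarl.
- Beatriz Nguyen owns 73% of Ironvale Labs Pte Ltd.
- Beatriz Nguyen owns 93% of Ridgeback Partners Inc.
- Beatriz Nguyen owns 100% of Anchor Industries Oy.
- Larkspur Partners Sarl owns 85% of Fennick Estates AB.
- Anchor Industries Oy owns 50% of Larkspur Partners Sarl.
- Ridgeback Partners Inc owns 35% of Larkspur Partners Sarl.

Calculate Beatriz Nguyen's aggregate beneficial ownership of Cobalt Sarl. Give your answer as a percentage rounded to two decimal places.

98.00%

Beatriz reaches Cobalt along 3 paths.
Via Ridgeback: 93% × 34% = 31.62%.
Via Anchor → Ridgeback: 100% × 7% × 34% = 2.38%.
Direct stake: 64% = 64%.
Total: 31.62% + 2.38% + 64% = 98%.
Rounded: 98.00%.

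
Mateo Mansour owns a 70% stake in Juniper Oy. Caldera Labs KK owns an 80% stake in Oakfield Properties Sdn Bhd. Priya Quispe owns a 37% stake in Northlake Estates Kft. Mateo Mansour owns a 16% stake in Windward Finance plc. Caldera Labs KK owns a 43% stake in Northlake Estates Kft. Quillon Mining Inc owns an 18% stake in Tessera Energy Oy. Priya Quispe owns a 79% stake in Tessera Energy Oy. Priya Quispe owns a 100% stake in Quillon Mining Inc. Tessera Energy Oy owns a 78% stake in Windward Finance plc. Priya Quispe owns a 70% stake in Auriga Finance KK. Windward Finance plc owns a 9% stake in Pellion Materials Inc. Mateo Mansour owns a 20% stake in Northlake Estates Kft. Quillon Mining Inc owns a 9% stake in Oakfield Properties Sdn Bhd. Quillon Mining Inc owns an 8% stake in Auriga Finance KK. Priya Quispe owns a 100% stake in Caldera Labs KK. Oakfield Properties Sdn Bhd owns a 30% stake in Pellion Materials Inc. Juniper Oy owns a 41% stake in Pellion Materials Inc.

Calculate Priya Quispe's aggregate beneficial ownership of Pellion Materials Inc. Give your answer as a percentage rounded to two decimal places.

33.51%

Priya reaches Pellion along 4 paths.
Via Tessera → Windward: 79% × 78% × 9% = 5.5458%.
Via Quillon → Tessera → Windward: 100% × 18% × 78% × 9% = 1.2636%.
Via Caldera → Oakfield: 100% × 80% × 30% = 24%.
Via Quillon → Oakfield: 100% × 9% × 30% = 2.7%.
Total: 5.5458% + 1.2636% + 24% + 2.7% = 33.5094%.
Rounded: 33.51%.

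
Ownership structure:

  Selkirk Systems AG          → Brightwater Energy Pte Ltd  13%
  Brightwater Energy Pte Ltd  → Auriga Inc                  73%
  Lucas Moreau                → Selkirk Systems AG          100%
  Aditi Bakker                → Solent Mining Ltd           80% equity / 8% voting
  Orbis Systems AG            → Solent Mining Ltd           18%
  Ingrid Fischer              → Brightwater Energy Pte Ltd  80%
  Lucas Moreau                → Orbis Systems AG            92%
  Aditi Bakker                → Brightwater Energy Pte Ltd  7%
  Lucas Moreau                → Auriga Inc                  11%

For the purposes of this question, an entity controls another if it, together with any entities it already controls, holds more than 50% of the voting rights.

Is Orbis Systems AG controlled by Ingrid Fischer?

Ingrid holds 80% of Brightwater, so Ingrid controls Brightwater.
Brightwater holds 73% of Auriga, so Ingrid controls Auriga.
Neither Ingrid nor any entity Ingrid controls holds any voting interest in Orbis.
So Ingrid does not control Orbis.

No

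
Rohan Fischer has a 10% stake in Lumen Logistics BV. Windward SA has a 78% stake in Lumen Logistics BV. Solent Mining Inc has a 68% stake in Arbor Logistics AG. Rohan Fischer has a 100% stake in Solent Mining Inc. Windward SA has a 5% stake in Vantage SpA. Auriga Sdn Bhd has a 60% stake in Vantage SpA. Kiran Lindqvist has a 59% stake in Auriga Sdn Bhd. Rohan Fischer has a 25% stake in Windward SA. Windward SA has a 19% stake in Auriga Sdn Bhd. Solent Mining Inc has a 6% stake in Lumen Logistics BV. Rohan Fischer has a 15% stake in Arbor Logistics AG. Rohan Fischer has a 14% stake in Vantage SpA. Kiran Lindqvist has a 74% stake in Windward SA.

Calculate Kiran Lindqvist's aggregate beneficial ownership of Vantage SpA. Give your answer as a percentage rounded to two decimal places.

Kiran reaches Vantage along 3 paths.
Via Auriga: 59% × 60% = 35.4%.
Via Windward → Auriga: 74% × 19% × 60% = 8.436%.
Via Windward: 74% × 5% = 3.7%.
Total: 35.4% + 8.436% + 3.7% = 47.536%.
Rounded: 47.54%.

47.54%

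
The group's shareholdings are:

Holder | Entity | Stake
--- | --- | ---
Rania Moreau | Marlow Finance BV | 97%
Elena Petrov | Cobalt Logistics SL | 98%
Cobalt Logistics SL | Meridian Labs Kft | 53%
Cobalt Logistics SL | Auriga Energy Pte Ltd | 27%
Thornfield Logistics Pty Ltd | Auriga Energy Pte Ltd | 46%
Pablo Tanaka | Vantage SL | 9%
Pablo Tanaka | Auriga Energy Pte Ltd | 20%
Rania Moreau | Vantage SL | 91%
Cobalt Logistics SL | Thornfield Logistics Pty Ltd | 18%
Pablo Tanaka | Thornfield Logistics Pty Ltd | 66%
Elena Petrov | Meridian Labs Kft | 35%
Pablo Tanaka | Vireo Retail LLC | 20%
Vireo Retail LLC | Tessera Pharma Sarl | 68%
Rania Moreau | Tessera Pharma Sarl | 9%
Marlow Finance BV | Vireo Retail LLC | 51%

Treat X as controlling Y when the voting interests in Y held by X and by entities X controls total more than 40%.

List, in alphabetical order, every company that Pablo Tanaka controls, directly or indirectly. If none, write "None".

Pablo holds 66% of Thornfield, so Pablo controls Thornfield.
Thornfield and Pablo together hold 46% + 20% = 66% of Auriga, so Pablo controls Auriga.
No other company's threshold is met.

Auriga Energy Pte Ltd, Thornfield Logistics Pty Ltd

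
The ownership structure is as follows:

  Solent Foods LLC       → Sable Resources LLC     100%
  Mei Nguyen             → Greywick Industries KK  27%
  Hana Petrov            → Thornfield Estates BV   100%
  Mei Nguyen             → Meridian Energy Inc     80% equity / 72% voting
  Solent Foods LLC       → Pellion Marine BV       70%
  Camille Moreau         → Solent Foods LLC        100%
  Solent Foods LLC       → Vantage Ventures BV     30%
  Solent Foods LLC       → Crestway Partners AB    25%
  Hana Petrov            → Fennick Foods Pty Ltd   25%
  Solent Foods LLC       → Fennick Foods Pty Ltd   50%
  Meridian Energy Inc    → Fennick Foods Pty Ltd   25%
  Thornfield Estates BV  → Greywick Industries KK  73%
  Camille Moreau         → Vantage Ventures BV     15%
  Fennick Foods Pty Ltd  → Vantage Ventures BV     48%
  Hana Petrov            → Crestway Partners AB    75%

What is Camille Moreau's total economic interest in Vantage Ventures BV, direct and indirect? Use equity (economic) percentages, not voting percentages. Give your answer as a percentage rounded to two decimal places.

69.00%

Camille reaches Vantage along 3 paths.
Via Solent → Fennick: 100% × 50% × 48% = 24%.
Direct stake: 15% = 15%.
Via Solent: 100% × 30% = 30%.
Total: 24% + 15% + 30% = 69%.
Rounded: 69.00%.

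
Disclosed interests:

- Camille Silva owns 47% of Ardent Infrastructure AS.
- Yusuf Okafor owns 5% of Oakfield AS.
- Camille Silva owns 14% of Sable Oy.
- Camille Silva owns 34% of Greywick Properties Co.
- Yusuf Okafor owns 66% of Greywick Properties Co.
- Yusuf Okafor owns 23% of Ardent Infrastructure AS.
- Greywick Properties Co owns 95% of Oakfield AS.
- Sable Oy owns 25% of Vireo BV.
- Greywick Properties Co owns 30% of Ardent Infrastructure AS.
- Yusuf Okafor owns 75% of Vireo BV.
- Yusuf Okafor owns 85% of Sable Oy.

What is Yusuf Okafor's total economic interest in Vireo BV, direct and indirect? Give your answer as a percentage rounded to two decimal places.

96.25%

Yusuf reaches Vireo along 2 paths.
Via Sable: 85% × 25% = 21.25%.
Direct stake: 75% = 75%.
Total: 21.25% + 75% = 96.25%.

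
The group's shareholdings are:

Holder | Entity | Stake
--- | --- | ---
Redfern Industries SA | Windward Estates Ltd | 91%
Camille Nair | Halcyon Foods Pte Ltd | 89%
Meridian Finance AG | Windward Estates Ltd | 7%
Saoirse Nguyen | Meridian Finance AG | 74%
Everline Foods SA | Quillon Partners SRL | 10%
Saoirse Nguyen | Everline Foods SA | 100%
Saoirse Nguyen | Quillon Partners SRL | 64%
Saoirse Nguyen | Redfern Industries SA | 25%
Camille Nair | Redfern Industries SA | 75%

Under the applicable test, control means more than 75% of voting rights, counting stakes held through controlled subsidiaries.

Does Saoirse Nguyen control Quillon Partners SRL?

Saoirse holds 100% of Everline, so Saoirse controls Everline.
In Quillon, Saoirse's side holds only 64% + 10% = 74%, not > 75%.
So Saoirse does not control Quillon.

No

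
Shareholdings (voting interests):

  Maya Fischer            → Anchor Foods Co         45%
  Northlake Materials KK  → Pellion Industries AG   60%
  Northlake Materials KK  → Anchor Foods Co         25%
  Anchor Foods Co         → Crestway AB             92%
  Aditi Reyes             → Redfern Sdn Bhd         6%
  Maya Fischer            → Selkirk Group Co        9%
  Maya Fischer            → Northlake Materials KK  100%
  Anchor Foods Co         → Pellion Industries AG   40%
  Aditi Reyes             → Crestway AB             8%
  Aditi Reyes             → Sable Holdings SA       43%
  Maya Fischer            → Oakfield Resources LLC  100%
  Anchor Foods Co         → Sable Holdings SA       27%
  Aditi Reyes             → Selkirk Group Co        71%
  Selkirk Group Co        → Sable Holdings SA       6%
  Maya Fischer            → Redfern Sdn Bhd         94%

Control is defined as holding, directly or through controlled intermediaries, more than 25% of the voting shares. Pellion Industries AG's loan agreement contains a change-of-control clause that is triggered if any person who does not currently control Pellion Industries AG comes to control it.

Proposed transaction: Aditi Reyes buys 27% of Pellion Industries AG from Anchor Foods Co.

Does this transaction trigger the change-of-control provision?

The purchase adds only to Aditi's holdings (Anchor's stake shrinks), so Aditi is the only person who could newly come to control Pellion.
Aditi holds 71% of Selkirk, so Aditi controls Selkirk.
Selkirk and Aditi together hold 6% + 43% = 49% of Sable, so Aditi controls Sable.
Neither Aditi nor any entity Aditi controls holds any voting interest in Pellion.
So before the transaction, Aditi does not control Pellion.
After the purchase, Aditi holds 27% of Pellion directly, and Anchor's stake falls to 13%.
Aditi holds 27% of Pellion, so Aditi controls Pellion.
Aditi did not control Pellion before and does after, so the clause is triggered.

Yes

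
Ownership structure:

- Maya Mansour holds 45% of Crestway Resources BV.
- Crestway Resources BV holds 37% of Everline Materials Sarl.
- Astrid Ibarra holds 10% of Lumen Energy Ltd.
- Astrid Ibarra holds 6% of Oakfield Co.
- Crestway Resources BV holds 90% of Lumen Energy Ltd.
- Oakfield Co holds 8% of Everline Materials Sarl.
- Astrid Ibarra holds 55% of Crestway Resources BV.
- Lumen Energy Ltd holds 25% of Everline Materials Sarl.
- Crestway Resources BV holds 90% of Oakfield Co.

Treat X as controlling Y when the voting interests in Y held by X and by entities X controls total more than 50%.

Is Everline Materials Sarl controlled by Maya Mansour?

No

Maya's largest direct stake is 45% in Crestway, which does not meet the threshold, so Maya controls no company.
Neither Maya nor any entity Maya controls holds any voting interest in Everline.
So Maya does not control Everline.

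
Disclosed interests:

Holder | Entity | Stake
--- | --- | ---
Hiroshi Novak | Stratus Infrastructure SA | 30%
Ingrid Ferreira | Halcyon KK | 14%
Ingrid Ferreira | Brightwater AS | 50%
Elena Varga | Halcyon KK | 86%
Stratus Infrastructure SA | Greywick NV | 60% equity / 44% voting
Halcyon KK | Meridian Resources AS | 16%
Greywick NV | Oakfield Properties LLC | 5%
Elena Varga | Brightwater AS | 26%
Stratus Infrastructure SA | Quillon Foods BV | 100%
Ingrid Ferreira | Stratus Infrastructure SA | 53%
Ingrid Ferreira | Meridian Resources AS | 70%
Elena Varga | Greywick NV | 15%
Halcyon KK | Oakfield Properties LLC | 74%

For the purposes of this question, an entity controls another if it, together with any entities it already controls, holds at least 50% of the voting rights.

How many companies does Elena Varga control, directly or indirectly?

2

Elena holds 86% of Halcyon, so Elena controls Halcyon.
Halcyon holds 74% of Oakfield, so Elena controls Oakfield.
No other company's threshold is met.
Elena controls 2 companies.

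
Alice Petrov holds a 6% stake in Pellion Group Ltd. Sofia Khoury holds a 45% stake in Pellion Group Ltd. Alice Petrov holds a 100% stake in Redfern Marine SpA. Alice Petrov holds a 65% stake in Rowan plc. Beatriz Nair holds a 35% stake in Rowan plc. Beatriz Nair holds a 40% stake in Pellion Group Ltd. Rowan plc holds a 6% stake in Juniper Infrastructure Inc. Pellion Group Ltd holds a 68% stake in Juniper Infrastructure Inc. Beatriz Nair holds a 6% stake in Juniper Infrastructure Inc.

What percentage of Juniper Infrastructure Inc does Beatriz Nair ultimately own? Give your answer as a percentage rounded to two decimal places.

35.30%

Beatriz reaches Juniper along 3 paths.
Direct stake: 6% = 6%.
Via Pellion: 40% × 68% = 27.2%.
Via Rowan: 35% × 6% = 2.1%.
Total: 6% + 27.2% + 2.1% = 35.3%.
Rounded: 35.30%.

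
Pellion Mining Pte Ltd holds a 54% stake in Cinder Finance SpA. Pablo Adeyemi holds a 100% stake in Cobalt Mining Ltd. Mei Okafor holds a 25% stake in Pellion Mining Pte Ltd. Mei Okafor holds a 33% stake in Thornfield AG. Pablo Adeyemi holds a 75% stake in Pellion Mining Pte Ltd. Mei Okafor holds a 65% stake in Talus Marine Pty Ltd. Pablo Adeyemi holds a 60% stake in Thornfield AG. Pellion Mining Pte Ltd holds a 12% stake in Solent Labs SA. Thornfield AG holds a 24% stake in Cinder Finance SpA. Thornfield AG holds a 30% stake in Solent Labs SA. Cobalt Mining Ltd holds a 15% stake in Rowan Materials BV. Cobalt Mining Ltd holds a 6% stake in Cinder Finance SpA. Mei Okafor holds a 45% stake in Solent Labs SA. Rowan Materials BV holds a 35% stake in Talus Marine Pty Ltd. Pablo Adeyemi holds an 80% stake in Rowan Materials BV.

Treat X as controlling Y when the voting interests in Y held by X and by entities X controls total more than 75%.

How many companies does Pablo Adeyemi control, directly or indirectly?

2

Pablo holds 100% of Cobalt, so Pablo controls Cobalt.
Cobalt and Pablo together hold 15% + 80% = 95% of Rowan, so Pablo controls Rowan.
No other company's threshold is met.
Pablo controls 2 companies.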